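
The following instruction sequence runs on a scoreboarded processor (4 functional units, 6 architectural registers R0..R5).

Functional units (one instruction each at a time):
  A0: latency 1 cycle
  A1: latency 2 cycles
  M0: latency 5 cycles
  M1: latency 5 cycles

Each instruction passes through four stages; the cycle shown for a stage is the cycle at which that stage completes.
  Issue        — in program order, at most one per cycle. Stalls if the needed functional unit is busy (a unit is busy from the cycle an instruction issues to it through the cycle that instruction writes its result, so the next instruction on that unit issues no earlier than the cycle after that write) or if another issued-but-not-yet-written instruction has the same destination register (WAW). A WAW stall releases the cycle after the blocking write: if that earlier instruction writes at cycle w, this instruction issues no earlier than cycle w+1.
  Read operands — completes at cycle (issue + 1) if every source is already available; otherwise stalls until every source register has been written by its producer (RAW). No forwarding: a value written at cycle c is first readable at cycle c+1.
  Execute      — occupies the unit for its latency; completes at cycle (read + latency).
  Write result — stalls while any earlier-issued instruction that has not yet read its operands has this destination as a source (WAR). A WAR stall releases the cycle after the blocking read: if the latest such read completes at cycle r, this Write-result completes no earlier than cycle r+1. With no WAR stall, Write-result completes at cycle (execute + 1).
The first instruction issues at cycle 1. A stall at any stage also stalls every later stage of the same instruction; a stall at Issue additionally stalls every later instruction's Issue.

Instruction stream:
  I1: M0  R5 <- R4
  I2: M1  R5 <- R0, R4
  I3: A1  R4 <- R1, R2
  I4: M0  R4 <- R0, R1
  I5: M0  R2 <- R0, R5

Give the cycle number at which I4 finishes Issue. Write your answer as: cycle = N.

[I1] 1/2/7/8
[I2] 9/10/15/16  (WAW R5: wait I1 write@8)
[I3] 10/11/13/14
[I4] 15/16/21/22  (WAW R4: wait I3 write@14)
[I5] 23/24/29/30  (struct: M0 busy until I4 writes@22)

cycle = 15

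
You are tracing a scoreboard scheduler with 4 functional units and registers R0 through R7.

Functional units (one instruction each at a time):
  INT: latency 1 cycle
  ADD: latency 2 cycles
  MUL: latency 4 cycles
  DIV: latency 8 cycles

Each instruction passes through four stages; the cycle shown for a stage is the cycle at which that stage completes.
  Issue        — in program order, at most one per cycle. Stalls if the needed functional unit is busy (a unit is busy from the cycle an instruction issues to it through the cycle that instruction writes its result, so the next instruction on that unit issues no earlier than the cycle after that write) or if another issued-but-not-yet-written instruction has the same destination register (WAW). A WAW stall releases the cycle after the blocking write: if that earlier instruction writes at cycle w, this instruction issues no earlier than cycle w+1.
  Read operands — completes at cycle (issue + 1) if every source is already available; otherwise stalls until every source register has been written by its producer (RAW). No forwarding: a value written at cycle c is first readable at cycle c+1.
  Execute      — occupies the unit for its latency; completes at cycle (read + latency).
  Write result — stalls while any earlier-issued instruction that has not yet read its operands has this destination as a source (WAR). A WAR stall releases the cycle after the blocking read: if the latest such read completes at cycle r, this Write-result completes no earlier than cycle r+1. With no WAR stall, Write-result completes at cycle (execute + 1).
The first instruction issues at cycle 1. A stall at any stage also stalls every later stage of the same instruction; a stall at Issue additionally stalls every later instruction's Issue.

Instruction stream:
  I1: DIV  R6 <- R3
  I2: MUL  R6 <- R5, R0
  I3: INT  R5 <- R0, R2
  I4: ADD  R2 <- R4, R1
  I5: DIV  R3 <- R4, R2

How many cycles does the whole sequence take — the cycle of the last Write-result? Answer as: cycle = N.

I1: IS=1 RO=2 EX=10 WR=11
I2: IS=12 RO=13 EX=17 WR=18  [WAW R6: wait I1 write@11]
I3: IS=13 RO=14 EX=15 WR=16
I4: IS=14 RO=15 EX=17 WR=18
I5: IS=15 RO=19 EX=27 WR=28  [RAW R2: wait I4 write@18]

cycle = 28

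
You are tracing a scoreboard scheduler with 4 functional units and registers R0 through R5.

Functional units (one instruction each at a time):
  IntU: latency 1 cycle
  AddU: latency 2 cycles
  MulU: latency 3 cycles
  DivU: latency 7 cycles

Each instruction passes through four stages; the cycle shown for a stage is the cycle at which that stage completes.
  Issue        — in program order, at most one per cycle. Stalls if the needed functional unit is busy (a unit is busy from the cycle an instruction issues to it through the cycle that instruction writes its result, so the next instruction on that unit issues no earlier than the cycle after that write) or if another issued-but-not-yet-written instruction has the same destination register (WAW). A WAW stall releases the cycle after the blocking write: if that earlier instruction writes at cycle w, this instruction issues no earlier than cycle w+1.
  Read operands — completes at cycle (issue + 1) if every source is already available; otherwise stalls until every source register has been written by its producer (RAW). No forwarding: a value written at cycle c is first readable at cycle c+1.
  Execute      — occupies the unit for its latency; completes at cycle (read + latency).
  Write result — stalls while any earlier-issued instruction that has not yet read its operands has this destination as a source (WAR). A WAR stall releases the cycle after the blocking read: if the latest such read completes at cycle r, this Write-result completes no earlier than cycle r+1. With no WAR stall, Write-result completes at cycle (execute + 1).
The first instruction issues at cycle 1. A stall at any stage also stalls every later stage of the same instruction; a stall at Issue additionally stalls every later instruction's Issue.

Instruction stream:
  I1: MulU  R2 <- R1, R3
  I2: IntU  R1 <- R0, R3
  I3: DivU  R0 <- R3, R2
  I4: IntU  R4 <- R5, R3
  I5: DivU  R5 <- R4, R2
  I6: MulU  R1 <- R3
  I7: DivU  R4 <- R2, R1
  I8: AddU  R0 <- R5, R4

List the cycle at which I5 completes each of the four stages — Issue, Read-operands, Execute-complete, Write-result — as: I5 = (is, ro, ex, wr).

[1] I1 dispatched to MulU
[2] I1 operands ready; I2 dispatched to IntU
[3] I2 operands ready; I3 dispatched to DivU
[4] I2 complete
[5] I1 complete; R1←I2
[6] R2←I1; I4 dispatched to IntU
[7] I3 operands ready; I4 operands ready
[8] I4 complete
[9] R4←I4
[14] I3 complete
[15] R0←I3
[16] I5 dispatched to DivU
[17] I5 operands ready; I6 dispatched to MulU
[18] I6 operands ready
[21] I6 complete
[22] R1←I6
[24] I5 complete
[25] R5←I5
[26] I7 dispatched to DivU
[27] I7 operands ready; I8 dispatched to AddU
[34] I7 complete
[35] R4←I7
[36] I8 operands ready
[38] I8 complete
[39] R0←I8

I5 = (16, 17, 24, 25)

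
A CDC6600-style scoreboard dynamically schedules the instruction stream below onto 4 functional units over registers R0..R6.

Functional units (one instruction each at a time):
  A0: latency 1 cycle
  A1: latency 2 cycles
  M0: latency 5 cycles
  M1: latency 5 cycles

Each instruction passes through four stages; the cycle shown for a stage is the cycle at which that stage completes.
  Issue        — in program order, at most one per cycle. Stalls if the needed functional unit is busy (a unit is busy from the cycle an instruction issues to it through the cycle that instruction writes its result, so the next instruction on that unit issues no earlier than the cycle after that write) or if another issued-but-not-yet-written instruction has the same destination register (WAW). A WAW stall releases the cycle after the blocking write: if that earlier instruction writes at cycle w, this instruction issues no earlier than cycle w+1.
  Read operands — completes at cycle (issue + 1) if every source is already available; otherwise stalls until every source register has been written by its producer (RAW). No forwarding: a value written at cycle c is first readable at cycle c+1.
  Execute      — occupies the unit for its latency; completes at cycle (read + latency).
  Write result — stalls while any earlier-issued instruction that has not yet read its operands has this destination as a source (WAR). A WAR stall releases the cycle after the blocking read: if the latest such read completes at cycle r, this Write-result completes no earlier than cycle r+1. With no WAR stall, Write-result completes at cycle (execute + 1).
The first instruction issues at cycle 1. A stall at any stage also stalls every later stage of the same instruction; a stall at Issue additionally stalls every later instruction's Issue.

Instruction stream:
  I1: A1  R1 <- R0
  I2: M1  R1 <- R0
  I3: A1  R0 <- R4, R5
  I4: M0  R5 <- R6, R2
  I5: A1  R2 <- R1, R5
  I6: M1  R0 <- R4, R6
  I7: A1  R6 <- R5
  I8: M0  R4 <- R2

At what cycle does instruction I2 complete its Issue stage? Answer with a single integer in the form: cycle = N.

cycle = 6

I1 -> (1, 2, 4, 5)
I2 -> (6, 7, 12, 13)  // WAW R1: wait I1 write@5
I3 -> (7, 8, 10, 11)
I4 -> (8, 9, 14, 15)
I5 -> (12, 16, 18, 19)  // struct: A1 busy until I3 writes@11, RAW R5: wait I4 write@15
I6 -> (14, 15, 20, 21)  // struct: M1 busy until I2 writes@13
I7 -> (20, 21, 23, 24)  // struct: A1 busy until I5 writes@19
I8 -> (21, 22, 27, 28)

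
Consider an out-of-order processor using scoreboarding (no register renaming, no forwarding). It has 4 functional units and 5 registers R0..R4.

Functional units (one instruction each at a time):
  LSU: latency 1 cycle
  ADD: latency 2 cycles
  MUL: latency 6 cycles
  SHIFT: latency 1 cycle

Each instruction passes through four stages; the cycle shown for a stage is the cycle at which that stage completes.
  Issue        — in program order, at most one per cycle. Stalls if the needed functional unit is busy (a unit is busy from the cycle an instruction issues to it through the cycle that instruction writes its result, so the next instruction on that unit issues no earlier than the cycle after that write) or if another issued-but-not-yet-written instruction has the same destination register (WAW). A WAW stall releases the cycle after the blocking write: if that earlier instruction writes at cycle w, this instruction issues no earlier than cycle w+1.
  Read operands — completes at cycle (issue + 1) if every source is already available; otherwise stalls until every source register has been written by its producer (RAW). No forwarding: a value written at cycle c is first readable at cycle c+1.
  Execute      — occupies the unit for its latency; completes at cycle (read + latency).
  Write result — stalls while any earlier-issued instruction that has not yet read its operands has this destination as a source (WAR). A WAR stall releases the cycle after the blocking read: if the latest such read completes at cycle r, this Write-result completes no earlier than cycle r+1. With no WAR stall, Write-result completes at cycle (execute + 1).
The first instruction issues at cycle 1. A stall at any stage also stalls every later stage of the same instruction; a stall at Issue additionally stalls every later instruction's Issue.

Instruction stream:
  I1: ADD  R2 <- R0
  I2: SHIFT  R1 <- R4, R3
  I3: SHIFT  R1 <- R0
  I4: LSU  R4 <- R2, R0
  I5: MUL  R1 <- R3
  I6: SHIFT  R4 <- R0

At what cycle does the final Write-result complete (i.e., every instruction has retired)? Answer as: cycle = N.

cycle = 18

1) issue 1, read 2, done 4, write 5
2) issue 2, read 3, done 4, write 5
3) issue 6, read 7, done 8, write 9  <struct: SHIFT busy until I2 writes@5>
4) issue 7, read 8, done 9, write 10
5) issue 10, read 11, done 17, write 18  <WAW R1: wait I3 write@9>
6) issue 11, read 12, done 13, write 14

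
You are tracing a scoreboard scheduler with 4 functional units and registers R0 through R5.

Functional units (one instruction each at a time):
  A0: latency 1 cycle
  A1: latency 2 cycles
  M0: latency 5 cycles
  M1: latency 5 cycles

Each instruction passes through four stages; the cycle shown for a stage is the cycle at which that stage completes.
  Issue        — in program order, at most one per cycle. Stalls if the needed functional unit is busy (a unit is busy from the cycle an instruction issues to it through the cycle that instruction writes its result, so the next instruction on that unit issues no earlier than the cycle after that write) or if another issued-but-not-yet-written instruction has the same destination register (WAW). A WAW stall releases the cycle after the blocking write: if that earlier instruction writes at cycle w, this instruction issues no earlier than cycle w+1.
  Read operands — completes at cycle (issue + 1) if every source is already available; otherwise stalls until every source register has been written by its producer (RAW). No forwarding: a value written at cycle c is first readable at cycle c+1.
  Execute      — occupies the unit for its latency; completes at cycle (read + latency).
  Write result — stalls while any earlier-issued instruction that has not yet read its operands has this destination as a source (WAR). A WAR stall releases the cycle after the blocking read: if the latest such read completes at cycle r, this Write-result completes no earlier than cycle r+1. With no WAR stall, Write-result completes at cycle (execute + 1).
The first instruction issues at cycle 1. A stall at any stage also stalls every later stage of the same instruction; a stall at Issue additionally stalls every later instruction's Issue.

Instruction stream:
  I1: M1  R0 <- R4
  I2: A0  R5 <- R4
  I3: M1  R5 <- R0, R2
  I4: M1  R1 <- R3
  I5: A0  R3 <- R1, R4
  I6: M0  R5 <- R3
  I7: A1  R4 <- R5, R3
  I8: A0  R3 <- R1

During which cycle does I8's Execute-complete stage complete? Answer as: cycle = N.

1) issue 1, read 2, done 7, write 8
2) issue 2, read 3, done 4, write 5
3) issue 9, read 10, done 15, write 16  <struct: M1 busy until I1 writes@8>
4) issue 17, read 18, done 23, write 24  <struct: M1 busy until I3 writes@16>
5) issue 18, read 25, done 26, write 27  <RAW R1: wait I4 write@24>
6) issue 19, read 28, done 33, write 34  <RAW R3: wait I5 write@27>
7) issue 20, read 35, done 37, write 38  <RAW R5: wait I6 write@34>
8) issue 28, read 29, done 30, write 36  <struct: A0 busy until I5 writes@27 / WAR R3: wait I7 read@35>

cycle = 30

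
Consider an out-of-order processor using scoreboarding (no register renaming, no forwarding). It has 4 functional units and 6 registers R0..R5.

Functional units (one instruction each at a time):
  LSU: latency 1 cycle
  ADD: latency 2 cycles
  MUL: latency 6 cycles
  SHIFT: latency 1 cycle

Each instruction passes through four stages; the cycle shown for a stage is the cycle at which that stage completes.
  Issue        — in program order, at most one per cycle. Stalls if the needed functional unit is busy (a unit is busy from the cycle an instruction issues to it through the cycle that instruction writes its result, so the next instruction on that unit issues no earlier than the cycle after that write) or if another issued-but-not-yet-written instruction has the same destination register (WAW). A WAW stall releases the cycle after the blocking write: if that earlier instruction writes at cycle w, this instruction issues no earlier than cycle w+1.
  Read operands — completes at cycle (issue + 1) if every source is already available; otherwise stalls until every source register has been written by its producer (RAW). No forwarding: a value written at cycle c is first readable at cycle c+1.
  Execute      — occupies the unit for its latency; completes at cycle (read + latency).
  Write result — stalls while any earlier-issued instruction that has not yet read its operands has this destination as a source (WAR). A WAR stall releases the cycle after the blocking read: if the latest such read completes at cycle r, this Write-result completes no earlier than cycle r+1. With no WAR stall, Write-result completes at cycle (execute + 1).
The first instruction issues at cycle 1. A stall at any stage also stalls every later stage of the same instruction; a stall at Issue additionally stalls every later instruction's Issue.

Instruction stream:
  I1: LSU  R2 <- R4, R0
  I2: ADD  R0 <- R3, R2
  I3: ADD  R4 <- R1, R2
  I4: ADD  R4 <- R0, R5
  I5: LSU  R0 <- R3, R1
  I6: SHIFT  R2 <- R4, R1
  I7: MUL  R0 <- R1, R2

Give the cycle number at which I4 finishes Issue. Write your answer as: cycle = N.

cycle = 14

I1: IS=1 RO=2 EX=3 WR=4
I2: IS=2 RO=5 EX=7 WR=8  [RAW R2: wait I1 write@4]
I3: IS=9 RO=10 EX=12 WR=13  [struct: ADD busy until I2 writes@8]
I4: IS=14 RO=15 EX=17 WR=18  [struct: ADD busy until I3 writes@13]
I5: IS=15 RO=16 EX=17 WR=18
I6: IS=16 RO=19 EX=20 WR=21  [RAW R4: wait I4 write@18]
I7: IS=19 RO=22 EX=28 WR=29  [WAW R0: wait I5 write@18; RAW R2: wait I6 write@21]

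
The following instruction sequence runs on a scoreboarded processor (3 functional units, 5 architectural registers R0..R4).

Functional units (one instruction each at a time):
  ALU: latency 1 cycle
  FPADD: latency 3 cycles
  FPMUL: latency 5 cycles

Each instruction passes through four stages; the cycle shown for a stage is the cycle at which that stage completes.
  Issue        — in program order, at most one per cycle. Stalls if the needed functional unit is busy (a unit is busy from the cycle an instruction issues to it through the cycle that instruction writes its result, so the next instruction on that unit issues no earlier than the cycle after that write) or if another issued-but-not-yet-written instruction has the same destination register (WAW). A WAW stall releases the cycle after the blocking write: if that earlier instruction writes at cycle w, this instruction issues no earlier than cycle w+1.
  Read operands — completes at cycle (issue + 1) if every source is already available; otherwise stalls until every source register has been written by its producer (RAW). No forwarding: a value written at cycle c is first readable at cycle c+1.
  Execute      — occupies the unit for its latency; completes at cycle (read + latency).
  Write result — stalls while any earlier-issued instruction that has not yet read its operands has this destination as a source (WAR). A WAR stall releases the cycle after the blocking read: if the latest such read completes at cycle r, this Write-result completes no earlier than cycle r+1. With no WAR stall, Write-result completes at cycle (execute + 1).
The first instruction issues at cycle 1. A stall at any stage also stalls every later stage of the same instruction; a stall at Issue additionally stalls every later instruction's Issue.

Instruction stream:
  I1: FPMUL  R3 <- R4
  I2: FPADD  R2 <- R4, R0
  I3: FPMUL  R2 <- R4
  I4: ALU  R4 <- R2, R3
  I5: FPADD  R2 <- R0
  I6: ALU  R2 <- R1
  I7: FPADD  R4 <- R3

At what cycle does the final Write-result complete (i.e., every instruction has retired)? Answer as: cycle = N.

cycle = 29

c1: I1→FPMUL
c2: I1 RO; I2→FPADD
c3: I2 RO
c6: I2 EX
c7: I1 EX; I2 WR R2
c8: I1 WR R3
c9: I3→FPMUL
c10: I3 RO; I4→ALU
c15: I3 EX
c16: I3 WR R2
c17: I4 RO; I5→FPADD
c18: I4 EX; I5 RO
c19: I4 WR R4
c21: I5 EX
c22: I5 WR R2
c23: I6→ALU
c24: I6 RO; I7→FPADD
c25: I6 EX; I7 RO
c26: I6 WR R2
c28: I7 EX
c29: I7 WR R4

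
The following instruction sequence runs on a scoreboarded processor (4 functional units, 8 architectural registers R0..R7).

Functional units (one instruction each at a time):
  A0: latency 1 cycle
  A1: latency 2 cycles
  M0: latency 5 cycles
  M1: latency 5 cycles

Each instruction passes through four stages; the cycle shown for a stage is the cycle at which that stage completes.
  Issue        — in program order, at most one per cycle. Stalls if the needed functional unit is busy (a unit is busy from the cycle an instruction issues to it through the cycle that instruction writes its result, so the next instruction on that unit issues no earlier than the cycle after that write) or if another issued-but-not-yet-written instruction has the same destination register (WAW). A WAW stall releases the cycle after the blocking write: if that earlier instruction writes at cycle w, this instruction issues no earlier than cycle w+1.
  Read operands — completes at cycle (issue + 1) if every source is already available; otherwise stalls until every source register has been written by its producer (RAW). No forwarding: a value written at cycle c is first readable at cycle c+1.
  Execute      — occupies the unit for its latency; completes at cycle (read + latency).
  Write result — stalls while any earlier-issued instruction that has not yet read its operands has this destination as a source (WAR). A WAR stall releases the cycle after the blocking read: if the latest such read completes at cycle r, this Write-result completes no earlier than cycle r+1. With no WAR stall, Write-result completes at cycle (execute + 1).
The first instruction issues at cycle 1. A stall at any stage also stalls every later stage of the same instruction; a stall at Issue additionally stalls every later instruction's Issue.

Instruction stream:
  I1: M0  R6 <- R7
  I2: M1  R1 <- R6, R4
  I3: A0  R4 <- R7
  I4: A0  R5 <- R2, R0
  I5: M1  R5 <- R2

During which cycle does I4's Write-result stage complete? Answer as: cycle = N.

t=1  I1 dispatched to M0
t=2  I1 operands ready, I2 dispatched to M1
t=3  I3 dispatched to A0
t=4  I3 operands ready
t=5  I3 complete
t=7  I1 complete
t=8  R6←I1
t=9  I2 operands ready
t=10  R4←I3
t=11  I4 dispatched to A0
t=12  I4 operands ready
t=13  I4 complete
t=14  I2 complete, R5←I4
t=15  R1←I2
t=16  I5 dispatched to M1
t=17  I5 operands ready
t=22  I5 complete
t=23  R5←I5

cycle = 14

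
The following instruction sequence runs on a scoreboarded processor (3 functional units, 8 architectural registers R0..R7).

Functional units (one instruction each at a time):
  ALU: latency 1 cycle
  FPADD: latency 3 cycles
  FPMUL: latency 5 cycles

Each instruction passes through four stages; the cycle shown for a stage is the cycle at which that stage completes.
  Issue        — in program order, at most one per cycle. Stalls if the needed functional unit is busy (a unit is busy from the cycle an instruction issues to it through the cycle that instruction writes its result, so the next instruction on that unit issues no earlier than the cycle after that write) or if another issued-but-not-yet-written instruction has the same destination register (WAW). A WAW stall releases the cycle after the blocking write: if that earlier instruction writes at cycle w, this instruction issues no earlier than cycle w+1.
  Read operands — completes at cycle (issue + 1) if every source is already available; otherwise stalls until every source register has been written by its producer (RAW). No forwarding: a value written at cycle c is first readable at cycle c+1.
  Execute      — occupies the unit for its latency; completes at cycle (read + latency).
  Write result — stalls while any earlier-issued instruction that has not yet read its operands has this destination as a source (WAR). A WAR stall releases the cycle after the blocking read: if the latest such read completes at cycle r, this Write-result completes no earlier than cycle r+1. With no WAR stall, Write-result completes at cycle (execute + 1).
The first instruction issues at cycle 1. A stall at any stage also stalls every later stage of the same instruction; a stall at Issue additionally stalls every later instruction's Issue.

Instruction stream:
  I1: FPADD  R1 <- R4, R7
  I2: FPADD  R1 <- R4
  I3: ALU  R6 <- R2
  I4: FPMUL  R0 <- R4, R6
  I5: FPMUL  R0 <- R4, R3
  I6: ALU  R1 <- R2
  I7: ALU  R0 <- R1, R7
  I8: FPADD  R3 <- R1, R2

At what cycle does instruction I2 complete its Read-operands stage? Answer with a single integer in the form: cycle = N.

cycle = 8

t=1  I1→FPADD
t=2  I1 RO
t=5  I1 EX
t=6  I1 WR R1
t=7  I2→FPADD
t=8  I2 RO, I3→ALU
t=9  I3 RO, I4→FPMUL
t=10  I3 EX
t=11  I2 EX, I3 WR R6
t=12  I2 WR R1, I4 RO
t=17  I4 EX
t=18  I4 WR R0
t=19  I5→FPMUL
t=20  I5 RO, I6→ALU
t=21  I6 RO
t=22  I6 EX
t=23  I6 WR R1
t=25  I5 EX
t=26  I5 WR R0
t=27  I7→ALU
t=28  I7 RO, I8→FPADD
t=29  I7 EX, I8 RO
t=30  I7 WR R0
t=32  I8 EX
t=33  I8 WR R3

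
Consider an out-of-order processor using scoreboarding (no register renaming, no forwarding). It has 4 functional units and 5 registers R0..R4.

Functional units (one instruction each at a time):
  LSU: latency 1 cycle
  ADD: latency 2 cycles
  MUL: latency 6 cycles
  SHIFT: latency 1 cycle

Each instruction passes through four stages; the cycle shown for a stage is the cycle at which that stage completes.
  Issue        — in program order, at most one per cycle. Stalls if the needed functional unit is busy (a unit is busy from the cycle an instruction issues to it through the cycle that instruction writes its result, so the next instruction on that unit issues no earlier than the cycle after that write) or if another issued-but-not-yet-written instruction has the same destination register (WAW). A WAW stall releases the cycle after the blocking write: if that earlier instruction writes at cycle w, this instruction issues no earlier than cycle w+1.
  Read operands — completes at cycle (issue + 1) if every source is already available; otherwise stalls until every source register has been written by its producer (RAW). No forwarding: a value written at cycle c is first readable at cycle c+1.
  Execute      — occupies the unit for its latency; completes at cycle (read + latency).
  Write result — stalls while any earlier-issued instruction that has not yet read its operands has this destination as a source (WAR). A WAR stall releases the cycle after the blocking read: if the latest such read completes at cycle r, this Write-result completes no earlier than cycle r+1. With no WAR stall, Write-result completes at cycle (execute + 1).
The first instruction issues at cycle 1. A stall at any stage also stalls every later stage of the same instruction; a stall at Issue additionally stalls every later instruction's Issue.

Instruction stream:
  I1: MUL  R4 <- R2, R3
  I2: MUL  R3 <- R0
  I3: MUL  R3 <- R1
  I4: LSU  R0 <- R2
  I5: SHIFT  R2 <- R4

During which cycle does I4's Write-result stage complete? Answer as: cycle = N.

c1: issue I1 (MUL)
c2: I1 read-ops
c8: I1 finished on MUL
c9: I1→R4
c10: issue I2 (MUL)
c11: I2 read-ops
c17: I2 finished on MUL
c18: I2→R3
c19: issue I3 (MUL)
c20: I3 read-ops | issue I4 (LSU)
c21: I4 read-ops | issue I5 (SHIFT)
c22: I4 finished on LSU | I5 read-ops
c23: I4→R0 | I5 finished on SHIFT
c24: I5→R2
c26: I3 finished on MUL
c27: I3→R3

cycle = 23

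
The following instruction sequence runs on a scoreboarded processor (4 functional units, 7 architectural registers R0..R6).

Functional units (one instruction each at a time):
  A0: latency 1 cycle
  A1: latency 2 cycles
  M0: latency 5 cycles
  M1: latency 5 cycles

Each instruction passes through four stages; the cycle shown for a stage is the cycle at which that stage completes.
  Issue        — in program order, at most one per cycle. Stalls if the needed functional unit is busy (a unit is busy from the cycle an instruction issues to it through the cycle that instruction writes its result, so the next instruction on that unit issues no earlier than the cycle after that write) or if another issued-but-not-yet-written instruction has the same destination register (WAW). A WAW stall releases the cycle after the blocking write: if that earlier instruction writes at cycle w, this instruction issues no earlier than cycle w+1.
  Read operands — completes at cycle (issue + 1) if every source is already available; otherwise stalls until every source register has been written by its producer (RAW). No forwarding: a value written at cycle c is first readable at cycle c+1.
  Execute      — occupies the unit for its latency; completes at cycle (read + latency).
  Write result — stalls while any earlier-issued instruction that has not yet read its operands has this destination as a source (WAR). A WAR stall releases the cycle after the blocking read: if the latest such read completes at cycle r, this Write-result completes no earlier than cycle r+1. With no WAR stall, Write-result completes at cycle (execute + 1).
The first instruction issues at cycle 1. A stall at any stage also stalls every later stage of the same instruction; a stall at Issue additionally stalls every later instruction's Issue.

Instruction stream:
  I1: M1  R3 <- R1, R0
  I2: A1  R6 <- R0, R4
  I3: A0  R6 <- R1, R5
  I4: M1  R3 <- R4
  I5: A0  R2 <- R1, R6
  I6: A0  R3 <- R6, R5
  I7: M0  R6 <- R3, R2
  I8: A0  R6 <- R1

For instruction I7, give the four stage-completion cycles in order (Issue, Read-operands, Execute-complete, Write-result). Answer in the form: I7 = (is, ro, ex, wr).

  I1 | 1 | 2 | 7 | 8
  I2 | 2 | 3 | 5 | 6
  I3 | 7 | 8 | 9 | 10   WAW R6: wait I2 write@6
  I4 | 9 | 10 | 15 | 16   struct: M1 busy until I1 writes@8
  I5 | 11 | 12 | 13 | 14   struct: A0 busy until I3 writes@10
  I6 | 17 | 18 | 19 | 20   WAW R3: wait I4 write@16
  I7 | 18 | 21 | 26 | 27   RAW R3: wait I6 write@20
  I8 | 28 | 29 | 30 | 31   WAW R6: wait I7 write@27

I7 = (18, 21, 26, 27)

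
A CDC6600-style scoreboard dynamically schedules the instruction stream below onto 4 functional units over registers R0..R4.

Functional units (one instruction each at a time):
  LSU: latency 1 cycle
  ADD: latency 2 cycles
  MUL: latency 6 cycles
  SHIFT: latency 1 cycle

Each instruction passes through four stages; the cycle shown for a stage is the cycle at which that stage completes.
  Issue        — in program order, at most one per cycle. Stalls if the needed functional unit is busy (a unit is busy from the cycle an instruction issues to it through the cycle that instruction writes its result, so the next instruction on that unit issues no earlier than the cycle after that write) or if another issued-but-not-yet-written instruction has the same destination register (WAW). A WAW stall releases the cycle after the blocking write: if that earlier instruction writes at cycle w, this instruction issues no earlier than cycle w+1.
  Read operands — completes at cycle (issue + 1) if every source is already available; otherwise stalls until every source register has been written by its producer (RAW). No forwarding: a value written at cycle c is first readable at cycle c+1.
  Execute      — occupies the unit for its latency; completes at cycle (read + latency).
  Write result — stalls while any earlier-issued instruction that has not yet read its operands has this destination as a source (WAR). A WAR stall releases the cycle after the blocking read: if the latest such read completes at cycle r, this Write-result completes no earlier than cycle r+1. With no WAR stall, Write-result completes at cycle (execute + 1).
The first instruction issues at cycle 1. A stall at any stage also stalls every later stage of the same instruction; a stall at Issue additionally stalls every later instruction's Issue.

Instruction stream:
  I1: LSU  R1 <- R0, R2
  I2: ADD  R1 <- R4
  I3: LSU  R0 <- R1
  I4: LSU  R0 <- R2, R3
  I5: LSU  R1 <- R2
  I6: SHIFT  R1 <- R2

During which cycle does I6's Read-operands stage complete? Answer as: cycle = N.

[I1] 1/2/3/4
[I2] 5/6/8/9  (WAW R1: wait I1 write@4)
[I3] 6/10/11/12  (RAW R1: wait I2 write@9)
[I4] 13/14/15/16  (struct: LSU busy until I3 writes@12)
[I5] 17/18/19/20  (struct: LSU busy until I4 writes@16)
[I6] 21/22/23/24  (WAW R1: wait I5 write@20)

cycle = 22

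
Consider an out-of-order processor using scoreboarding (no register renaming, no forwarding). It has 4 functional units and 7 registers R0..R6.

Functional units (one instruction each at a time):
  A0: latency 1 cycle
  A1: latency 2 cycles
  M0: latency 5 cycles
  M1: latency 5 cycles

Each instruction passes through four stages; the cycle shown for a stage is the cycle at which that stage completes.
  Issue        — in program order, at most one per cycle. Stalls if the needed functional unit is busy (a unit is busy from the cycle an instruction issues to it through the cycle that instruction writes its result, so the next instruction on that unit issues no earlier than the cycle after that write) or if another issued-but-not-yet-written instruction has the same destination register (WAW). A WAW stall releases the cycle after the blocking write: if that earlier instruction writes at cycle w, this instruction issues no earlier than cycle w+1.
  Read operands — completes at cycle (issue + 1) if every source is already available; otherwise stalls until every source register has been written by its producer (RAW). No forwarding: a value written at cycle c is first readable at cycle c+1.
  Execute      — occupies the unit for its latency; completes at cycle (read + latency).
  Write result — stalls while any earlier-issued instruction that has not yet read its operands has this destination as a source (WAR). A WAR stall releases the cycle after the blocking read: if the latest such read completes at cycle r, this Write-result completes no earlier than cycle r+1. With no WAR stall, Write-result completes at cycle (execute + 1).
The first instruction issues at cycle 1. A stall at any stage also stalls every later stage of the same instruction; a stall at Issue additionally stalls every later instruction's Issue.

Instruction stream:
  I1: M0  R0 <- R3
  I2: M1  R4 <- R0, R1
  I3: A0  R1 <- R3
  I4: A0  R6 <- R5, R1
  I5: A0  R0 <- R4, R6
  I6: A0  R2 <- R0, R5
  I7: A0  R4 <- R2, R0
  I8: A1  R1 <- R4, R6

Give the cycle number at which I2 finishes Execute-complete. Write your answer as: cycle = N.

cycle = 14

  I1 | 1 | 2 | 7 | 8
  I2 | 2 | 9 | 14 | 15   RAW R0: wait I1 write@8
  I3 | 3 | 4 | 5 | 10   WAR R1: wait I2 read@9
  I4 | 11 | 12 | 13 | 14   struct: A0 busy until I3 writes@10
  I5 | 15 | 16 | 17 | 18   struct: A0 busy until I4 writes@14
  I6 | 19 | 20 | 21 | 22   struct: A0 busy until I5 writes@18
  I7 | 23 | 24 | 25 | 26   struct: A0 busy until I6 writes@22
  I8 | 24 | 27 | 29 | 30   RAW R4: wait I7 write@26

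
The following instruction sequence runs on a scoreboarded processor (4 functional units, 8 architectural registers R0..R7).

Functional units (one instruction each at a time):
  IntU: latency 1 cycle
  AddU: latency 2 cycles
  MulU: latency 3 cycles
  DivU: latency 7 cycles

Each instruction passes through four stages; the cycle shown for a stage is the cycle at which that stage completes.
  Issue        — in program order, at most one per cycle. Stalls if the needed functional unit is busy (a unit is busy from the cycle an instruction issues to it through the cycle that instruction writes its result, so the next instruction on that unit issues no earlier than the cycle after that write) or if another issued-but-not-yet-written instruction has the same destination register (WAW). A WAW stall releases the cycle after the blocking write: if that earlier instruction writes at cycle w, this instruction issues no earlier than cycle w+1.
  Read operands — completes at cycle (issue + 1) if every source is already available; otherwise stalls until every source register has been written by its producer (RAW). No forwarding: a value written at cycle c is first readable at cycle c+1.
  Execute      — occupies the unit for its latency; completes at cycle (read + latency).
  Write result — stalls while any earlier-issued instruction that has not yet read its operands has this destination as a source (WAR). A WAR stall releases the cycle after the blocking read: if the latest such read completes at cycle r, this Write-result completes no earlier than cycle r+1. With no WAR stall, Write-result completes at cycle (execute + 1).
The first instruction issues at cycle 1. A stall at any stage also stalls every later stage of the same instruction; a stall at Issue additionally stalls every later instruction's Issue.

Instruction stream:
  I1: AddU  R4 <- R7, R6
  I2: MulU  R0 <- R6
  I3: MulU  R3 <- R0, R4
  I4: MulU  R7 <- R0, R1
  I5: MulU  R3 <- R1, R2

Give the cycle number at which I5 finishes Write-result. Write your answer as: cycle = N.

cycle = 25

1) issue 1, read 2, done 4, write 5
2) issue 2, read 3, done 6, write 7
3) issue 8, read 9, done 12, write 13  <struct: MulU busy until I2 writes@7>
4) issue 14, read 15, done 18, write 19  <struct: MulU busy until I3 writes@13>
5) issue 20, read 21, done 24, write 25  <struct: MulU busy until I4 writes@19>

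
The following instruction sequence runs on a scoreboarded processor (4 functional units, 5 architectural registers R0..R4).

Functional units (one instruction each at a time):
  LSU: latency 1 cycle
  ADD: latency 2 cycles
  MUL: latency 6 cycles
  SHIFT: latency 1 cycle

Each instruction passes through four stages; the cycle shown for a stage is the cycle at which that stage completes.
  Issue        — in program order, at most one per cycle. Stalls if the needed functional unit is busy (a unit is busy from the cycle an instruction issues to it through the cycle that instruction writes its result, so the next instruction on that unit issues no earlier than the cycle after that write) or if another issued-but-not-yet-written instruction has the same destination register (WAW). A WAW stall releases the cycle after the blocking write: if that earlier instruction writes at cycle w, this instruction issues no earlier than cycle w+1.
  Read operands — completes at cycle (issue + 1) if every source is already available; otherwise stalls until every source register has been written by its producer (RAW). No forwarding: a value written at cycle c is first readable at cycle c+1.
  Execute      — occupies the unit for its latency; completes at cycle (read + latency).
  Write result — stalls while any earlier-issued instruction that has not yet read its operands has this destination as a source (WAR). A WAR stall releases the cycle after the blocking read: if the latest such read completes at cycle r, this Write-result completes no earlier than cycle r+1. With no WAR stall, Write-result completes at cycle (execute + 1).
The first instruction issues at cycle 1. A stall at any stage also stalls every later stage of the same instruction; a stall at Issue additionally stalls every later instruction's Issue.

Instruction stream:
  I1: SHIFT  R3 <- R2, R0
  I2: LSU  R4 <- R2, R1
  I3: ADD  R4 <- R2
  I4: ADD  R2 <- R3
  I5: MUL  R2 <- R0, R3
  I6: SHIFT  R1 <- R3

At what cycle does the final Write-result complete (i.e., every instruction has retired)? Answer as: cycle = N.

I1 -> (1, 2, 3, 4)
I2 -> (2, 3, 4, 5)
I3 -> (6, 7, 9, 10)  // WAW R4: wait I2 write@5
I4 -> (11, 12, 14, 15)  // struct: ADD busy until I3 writes@10
I5 -> (16, 17, 23, 24)  // WAW R2: wait I4 write@15
I6 -> (17, 18, 19, 20)

cycle = 24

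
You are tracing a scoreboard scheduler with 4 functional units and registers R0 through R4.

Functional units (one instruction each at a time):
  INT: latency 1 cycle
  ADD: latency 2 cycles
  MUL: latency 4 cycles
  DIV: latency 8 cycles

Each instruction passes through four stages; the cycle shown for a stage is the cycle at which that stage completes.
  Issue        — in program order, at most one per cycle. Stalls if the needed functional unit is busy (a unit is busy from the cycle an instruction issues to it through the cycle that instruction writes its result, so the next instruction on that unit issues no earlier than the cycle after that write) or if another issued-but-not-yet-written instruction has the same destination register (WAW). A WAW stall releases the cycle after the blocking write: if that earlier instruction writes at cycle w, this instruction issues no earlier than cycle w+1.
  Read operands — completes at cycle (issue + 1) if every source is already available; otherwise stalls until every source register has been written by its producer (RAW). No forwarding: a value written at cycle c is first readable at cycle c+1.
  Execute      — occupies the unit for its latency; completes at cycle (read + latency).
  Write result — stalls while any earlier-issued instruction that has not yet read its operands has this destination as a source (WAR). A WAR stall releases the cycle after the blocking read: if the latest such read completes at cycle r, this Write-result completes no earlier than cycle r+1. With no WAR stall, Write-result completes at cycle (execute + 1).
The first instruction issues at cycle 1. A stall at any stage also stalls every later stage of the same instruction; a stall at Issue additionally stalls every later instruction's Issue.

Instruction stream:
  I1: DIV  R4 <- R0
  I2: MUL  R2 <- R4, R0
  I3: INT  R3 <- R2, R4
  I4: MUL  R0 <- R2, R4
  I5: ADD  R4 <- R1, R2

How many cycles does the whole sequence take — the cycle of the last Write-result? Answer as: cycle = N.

I1: IS=1 RO=2 EX=10 WR=11
I2: IS=2 RO=12 EX=16 WR=17  [RAW R4: wait I1 write@11]
I3: IS=3 RO=18 EX=19 WR=20  [RAW R2: wait I2 write@17]
I4: IS=18 RO=19 EX=23 WR=24  [struct: MUL busy until I2 writes@17]
I5: IS=19 RO=20 EX=22 WR=23

cycle = 24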